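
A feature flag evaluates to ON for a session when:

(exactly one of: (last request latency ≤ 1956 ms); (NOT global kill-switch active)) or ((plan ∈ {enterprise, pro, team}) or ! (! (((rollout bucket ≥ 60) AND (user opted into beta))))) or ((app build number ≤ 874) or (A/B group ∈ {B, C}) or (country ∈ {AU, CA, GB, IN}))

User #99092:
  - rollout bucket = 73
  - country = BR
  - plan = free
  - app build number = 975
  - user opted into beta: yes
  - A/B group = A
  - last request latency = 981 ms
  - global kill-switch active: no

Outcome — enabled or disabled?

Enabled

Atomic conditions:
  last request latency ≤ 1956 ms: 981 ≤ 1956 is true
  NOT global kill-switch active: no → true
  plan ∈ {enterprise, pro, team}: free is not in the set → false
  rollout bucket ≥ 60: 73 ≥ 60 is true
  user opted into beta: yes → true
  app build number ≤ 874: 975 ≤ 874 is false
  A/B group ∈ {B, C}: A is not in the set → false
  country ∈ {AU, CA, GB, IN}: BR is not in the set → false
Combine:
[1] exactly-one(true, true) = false
[2.2.1.1] true AND true = true
[2.2.1] NOT true = false
[2.2] NOT false = true
[2] false OR true = true
[3] false OR false OR false = false
[root] false OR true OR false = true
Overall: true → enabled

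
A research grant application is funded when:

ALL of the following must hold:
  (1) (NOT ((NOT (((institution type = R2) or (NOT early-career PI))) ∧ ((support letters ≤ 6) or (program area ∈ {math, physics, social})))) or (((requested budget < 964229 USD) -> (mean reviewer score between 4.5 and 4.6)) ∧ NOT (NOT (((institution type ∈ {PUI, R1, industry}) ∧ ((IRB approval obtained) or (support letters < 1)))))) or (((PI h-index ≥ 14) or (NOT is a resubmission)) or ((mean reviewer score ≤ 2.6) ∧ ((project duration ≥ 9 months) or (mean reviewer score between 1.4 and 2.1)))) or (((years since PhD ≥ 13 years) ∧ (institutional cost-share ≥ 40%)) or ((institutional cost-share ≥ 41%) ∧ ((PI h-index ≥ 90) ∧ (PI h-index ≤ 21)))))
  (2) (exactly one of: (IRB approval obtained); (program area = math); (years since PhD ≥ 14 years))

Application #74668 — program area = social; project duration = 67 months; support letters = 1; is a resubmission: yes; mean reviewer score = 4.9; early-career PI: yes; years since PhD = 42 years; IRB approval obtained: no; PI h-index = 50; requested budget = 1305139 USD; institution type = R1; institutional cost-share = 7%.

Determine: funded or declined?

Funded

Atomic conditions:
  institution type = R2: R1 == R2 is false
  NOT early-career PI: yes → false
  support letters ≤ 6: 1 ≤ 6 is true
  program area ∈ {math, physics, social}: social is in the set → true
  requested budget < 964229 USD: 1305139 < 964229 is false
  mean reviewer score between 4.5 and 4.6: 4.9 in [4.5, 4.6] is false
  institution type ∈ {PUI, R1, industry}: R1 is in the set → true
  IRB approval obtained: no → false
  support letters < 1: 1 < 1 is false
  PI h-index ≥ 14: 50 ≥ 14 is true
  NOT is a resubmission: yes → false
  mean reviewer score ≤ 2.6: 4.9 ≤ 2.6 is false
  project duration ≥ 9 months: 67 ≥ 9 is true
  mean reviewer score between 1.4 and 2.1: 4.9 in [1.4, 2.1] is false
  years since PhD ≥ 13 years: 42 ≥ 13 is true
  institutional cost-share ≥ 40%: 7 ≥ 40 is false
  institutional cost-share ≥ 41%: 7 ≥ 41 is false
  PI h-index ≥ 90: 50 ≥ 90 is false
  PI h-index ≤ 21: 50 ≤ 21 is false
  program area = math: social == math is false
  years since PhD ≥ 14 years: 42 ≥ 14 is true
Combine:
[1.1.1.1.1] false OR false = false
[1.1.1.1] NOT false = true
[1.1.1.2] true OR true = true
[1.1.1] true AND true = true
[1.1] NOT true = false
[1.2.1] false → false (antecedent false ⇒ implication holds) = true
[1.2.2.1.1.2] false OR false = false
[1.2.2.1.1] true AND false = false
[1.2.2.1] NOT false = true
[1.2.2] NOT true = false
[1.2] true AND false = false
[1.3.1] true OR false = true
[1.3.2.2] true OR false = true
[1.3.2] false AND true = false
[1.3] true OR false = true
[1.4.1] true AND false = false
[1.4.2.2] false AND false = false
[1.4.2] false AND false = false
[1.4] false OR false = false
[1] false OR false OR true OR false = true
[2] exactly-one(false, false, true) = true
[root] true AND true = true
Overall: true → funded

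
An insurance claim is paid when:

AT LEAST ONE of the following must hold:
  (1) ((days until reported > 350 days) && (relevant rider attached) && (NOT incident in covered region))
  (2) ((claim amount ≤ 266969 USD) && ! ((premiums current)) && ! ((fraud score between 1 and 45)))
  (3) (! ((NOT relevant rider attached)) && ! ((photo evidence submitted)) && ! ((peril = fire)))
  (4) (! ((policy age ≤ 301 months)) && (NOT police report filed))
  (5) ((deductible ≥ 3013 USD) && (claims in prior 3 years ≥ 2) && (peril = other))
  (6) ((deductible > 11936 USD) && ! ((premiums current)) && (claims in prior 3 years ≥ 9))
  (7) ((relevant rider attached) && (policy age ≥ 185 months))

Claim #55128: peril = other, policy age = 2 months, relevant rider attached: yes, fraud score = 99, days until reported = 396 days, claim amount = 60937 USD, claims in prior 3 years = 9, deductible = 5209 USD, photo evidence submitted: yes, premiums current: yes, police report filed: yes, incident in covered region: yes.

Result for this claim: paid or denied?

Atomic conditions:
  days until reported > 350 days: 396 > 350 is true
  relevant rider attached: yes → true
  NOT incident in covered region: yes → false
  claim amount ≤ 266969 USD: 60937 ≤ 266969 is true
  premiums current: yes → true
  fraud score between 1 and 45: 99 in [1, 45] is false
  NOT relevant rider attached: yes → false
  photo evidence submitted: yes → true
  peril = fire: other == fire is false
  policy age ≤ 301 months: 2 ≤ 301 is true
  NOT police report filed: yes → false
  deductible ≥ 3013 USD: 5209 ≥ 3013 is true
  claims in prior 3 years ≥ 2: 9 ≥ 2 is true
  peril = other: other == other is true
  deductible > 11936 USD: 5209 > 11936 is false
  claims in prior 3 years ≥ 9: 9 ≥ 9 is true
  policy age ≥ 185 months: 2 ≥ 185 is false
Combine:
[1] true AND true AND false = false
[2.2] NOT true = false
[2.3] NOT false = true
[2] true AND false AND true = false
[3.1] NOT false = true
[3.2] NOT true = false
[3.3] NOT false = true
[3] true AND false AND true = false
[4.1] NOT true = false
[4] false AND false = false
[5] true AND true AND true = true
[6.2] NOT true = false
[6] false AND false AND true = false
[7] true AND false = false
[root] false OR false OR false OR false OR true OR false OR false = true
Overall: true → paid

Paid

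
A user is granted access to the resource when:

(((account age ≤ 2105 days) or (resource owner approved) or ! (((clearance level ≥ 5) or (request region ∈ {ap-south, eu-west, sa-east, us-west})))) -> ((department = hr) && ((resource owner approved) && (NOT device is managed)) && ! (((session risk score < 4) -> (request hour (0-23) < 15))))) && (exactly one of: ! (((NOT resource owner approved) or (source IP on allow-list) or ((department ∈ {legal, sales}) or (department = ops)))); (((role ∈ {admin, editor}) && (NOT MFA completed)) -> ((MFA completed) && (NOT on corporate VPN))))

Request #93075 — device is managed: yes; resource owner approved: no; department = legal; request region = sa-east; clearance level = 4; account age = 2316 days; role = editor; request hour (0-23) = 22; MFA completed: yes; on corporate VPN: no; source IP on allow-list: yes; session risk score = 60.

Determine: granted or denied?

Atomic conditions:
  account age ≤ 2105 days: 2316 ≤ 2105 is false
  resource owner approved: no → false
  clearance level ≥ 5: 4 ≥ 5 is false
  request region ∈ {ap-south, eu-west, sa-east, us-west}: sa-east is in the set → true
  department = hr: legal == hr is false
  NOT device is managed: yes → false
  session risk score < 4: 60 < 4 is false
  request hour (0-23) < 15: 22 < 15 is false
  NOT resource owner approved: no → true
  source IP on allow-list: yes → true
  department ∈ {legal, sales}: legal is in the set → true
  department = ops: legal == ops is false
  role ∈ {admin, editor}: editor is in the set → true
  NOT MFA completed: yes → false
  MFA completed: yes → true
  NOT on corporate VPN: no → true
Combine:
[1.1.3.1] false OR true = true
[1.1.3] NOT true = false
[1.1] false OR false OR false = false
[1.2.2] false AND false = false
[1.2.3.1] false → false (antecedent false ⇒ implication holds) = true
[1.2.3] NOT true = false
[1.2] false AND false AND false = false
[1] false → false (antecedent false ⇒ implication holds) = true
[2.1.1.3] true OR false = true
[2.1.1] true OR true OR true = true
[2.1] NOT true = false
[2.2.1] true AND false = false
[2.2.2] true AND true = true
[2.2] false → true (antecedent false ⇒ implication holds) = true
[2] exactly-one(false, true) = true
[root] true AND true = true
Overall: true → granted

Granted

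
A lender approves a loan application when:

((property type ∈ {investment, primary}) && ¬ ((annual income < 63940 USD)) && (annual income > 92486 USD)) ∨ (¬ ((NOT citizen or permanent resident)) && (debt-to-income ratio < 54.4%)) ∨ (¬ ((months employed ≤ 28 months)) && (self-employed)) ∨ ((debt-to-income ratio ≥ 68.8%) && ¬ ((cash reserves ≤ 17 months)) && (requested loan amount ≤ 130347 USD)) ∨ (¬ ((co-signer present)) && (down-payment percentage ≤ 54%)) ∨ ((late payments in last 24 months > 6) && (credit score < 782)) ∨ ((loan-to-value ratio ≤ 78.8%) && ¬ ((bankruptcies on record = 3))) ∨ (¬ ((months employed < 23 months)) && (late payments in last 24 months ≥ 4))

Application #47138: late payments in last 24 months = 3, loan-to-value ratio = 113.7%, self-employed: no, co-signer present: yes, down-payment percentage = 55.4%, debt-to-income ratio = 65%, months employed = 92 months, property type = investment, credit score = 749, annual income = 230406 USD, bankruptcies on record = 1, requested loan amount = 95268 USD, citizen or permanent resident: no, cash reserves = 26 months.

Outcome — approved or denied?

Atomic conditions:
  property type ∈ {investment, primary}: investment is in the set → true
  annual income < 63940 USD: 230406 < 63940 is false
  annual income > 92486 USD: 230406 > 92486 is true
  NOT citizen or permanent resident: no → true
  debt-to-income ratio < 54.4%: 65 < 54.4 is false
  months employed ≤ 28 months: 92 ≤ 28 is false
  self-employed: no → false
  debt-to-income ratio ≥ 68.8%: 65 ≥ 68.8 is false
  cash reserves ≤ 17 months: 26 ≤ 17 is false
  requested loan amount ≤ 130347 USD: 95268 ≤ 130347 is true
  co-signer present: yes → true
  down-payment percentage ≤ 54%: 55.4 ≤ 54 is false
  late payments in last 24 months > 6: 3 > 6 is false
  credit score < 782: 749 < 782 is true
  loan-to-value ratio ≤ 78.8%: 113.7 ≤ 78.8 is false
  bankruptcies on record = 3: 1 == 3 is false
  months employed < 23 months: 92 < 23 is false
  late payments in last 24 months ≥ 4: 3 ≥ 4 is false
Combine:
[1.2] NOT false = true
[1] true AND true AND true = true
[2.1] NOT true = false
[2] false AND false = false
[3.1] NOT false = true
[3] true AND false = false
[4.2] NOT false = true
[4] false AND true AND true = false
[5.1] NOT true = false
[5] false AND false = false
[6] false AND true = false
[7.2] NOT false = true
[7] false AND true = false
[8.1] NOT false = true
[8] true AND false = false
[root] true OR false OR false OR false OR false OR false OR false OR false = true
Overall: true → approved

Approved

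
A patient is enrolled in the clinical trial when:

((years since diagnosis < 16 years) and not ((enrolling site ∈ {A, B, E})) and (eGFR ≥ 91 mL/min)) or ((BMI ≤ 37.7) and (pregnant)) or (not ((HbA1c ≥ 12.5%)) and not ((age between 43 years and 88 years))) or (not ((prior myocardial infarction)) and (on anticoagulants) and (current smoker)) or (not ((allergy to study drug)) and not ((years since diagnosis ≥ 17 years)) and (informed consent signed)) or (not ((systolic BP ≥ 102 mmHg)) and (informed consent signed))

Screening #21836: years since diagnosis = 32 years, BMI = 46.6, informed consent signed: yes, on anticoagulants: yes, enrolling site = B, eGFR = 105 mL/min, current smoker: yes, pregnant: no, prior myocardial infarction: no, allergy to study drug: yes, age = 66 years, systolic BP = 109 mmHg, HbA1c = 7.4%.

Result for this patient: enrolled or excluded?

Atomic conditions:
  years since diagnosis < 16 years: 32 < 16 is false
  enrolling site ∈ {A, B, E}: B is in the set → true
  eGFR ≥ 91 mL/min: 105 ≥ 91 is true
  BMI ≤ 37.7: 46.6 ≤ 37.7 is false
  pregnant: no → false
  HbA1c ≥ 12.5%: 7.4 ≥ 12.5 is false
  age between 43 years and 88 years: 66 in [43, 88] is true
  prior myocardial infarction: no → false
  on anticoagulants: yes → true
  current smoker: yes → true
  allergy to study drug: yes → true
  years since diagnosis ≥ 17 years: 32 ≥ 17 is true
  informed consent signed: yes → true
  systolic BP ≥ 102 mmHg: 109 ≥ 102 is true
Combine:
[1.2] NOT true = false
[1] false AND false AND true = false
[2] false AND false = false
[3.1] NOT false = true
[3.2] NOT true = false
[3] true AND false = false
[4.1] NOT false = true
[4] true AND true AND true = true
[5.1] NOT true = false
[5.2] NOT true = false
[5] false AND false AND true = false
[6.1] NOT true = false
[6] false AND true = false
[root] false OR false OR false OR true OR false OR false = true
Overall: true → enrolled

Enrolled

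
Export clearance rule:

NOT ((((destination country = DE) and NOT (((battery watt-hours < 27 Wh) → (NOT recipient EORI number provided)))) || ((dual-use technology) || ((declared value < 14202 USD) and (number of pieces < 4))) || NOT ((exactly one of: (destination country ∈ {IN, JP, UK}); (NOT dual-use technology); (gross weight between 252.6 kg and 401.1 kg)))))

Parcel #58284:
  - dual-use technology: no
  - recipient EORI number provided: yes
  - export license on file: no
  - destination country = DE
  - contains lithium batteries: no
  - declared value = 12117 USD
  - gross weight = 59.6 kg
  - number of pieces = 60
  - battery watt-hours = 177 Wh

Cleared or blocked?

Cleared

Atomic conditions:
  destination country = DE: DE == DE is true
  battery watt-hours < 27 Wh: 177 < 27 is false
  NOT recipient EORI number provided: yes → false
  dual-use technology: no → false
  declared value < 14202 USD: 12117 < 14202 is true
  number of pieces < 4: 60 < 4 is false
  destination country ∈ {IN, JP, UK}: DE is not in the set → false
  NOT dual-use technology: no → true
  gross weight between 252.6 kg and 401.1 kg: 59.6 in [252.6, 401.1] is false
Combine:
[1.1.2.1] false → false (antecedent false ⇒ implication holds) = true
[1.1.2] NOT true = false
[1.1] true AND false = false
[1.2.2] true AND false = false
[1.2] false OR false = false
[1.3.1] exactly-one(false, true, false) = true
[1.3] NOT true = false
[1] false OR false OR false = false
[root] NOT false = true
Overall: true → cleared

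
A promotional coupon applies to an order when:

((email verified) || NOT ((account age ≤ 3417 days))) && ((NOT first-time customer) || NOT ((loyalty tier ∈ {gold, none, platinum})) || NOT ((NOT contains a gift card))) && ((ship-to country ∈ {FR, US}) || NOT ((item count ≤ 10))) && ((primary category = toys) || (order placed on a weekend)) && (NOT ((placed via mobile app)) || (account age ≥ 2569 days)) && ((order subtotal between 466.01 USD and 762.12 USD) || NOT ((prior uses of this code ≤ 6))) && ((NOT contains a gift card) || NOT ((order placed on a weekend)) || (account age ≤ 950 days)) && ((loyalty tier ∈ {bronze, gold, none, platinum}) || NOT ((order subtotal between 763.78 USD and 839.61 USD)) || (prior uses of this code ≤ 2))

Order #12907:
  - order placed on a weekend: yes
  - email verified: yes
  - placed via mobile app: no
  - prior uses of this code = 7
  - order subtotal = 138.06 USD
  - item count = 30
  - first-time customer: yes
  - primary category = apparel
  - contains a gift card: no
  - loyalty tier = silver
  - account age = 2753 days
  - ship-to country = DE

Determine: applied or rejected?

Atomic conditions:
  email verified: yes → true
  account age ≤ 3417 days: 2753 ≤ 3417 is true
  NOT first-time customer: yes → false
  loyalty tier ∈ {gold, none, platinum}: silver is not in the set → false
  NOT contains a gift card: no → true
  ship-to country ∈ {FR, US}: DE is not in the set → false
  item count ≤ 10: 30 ≤ 10 is false
  primary category = toys: apparel == toys is false
  order placed on a weekend: yes → true
  placed via mobile app: no → false
  account age ≥ 2569 days: 2753 ≥ 2569 is true
  order subtotal between 466.01 USD and 762.12 USD: 138.06 in [466.01, 762.12] is false
  prior uses of this code ≤ 6: 7 ≤ 6 is false
  account age ≤ 950 days: 2753 ≤ 950 is false
  loyalty tier ∈ {bronze, gold, none, platinum}: silver is not in the set → false
  order subtotal between 763.78 USD and 839.61 USD: 138.06 in [763.78, 839.61] is false
  prior uses of this code ≤ 2: 7 ≤ 2 is false
Combine:
[1.2] NOT true = false
[1] true OR false = true
[2.2] NOT false = true
[2.3] NOT true = false
[2] false OR true OR false = true
[3.2] NOT false = true
[3] false OR true = true
[4] false OR true = true
[5.1] NOT false = true
[5] true OR true = true
[6.2] NOT false = true
[6] false OR true = true
[7.2] NOT true = false
[7] true OR false OR false = true
[8.2] NOT false = true
[8] false OR true OR false = true
[root] true AND true AND true AND true AND true AND true AND true AND true = true
Overall: true → applied

Applied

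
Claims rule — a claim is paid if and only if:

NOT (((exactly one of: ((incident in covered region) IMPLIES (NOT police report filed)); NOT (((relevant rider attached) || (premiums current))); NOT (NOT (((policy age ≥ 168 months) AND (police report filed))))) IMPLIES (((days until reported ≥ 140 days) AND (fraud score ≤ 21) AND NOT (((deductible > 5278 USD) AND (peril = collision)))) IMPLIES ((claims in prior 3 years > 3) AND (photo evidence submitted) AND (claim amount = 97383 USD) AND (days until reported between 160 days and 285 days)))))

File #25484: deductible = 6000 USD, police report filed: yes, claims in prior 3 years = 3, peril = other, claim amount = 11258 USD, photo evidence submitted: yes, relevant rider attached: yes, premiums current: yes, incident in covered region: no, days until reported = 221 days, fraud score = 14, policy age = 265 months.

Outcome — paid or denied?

Atomic conditions:
  incident in covered region: no → false
  NOT police report filed: yes → false
  relevant rider attached: yes → true
  premiums current: yes → true
  policy age ≥ 168 months: 265 ≥ 168 is true
  police report filed: yes → true
  days until reported ≥ 140 days: 221 ≥ 140 is true
  fraud score ≤ 21: 14 ≤ 21 is true
  deductible > 5278 USD: 6000 > 5278 is true
  peril = collision: other == collision is false
  claims in prior 3 years > 3: 3 > 3 is false
  photo evidence submitted: yes → true
  claim amount = 97383 USD: 11258 == 97383 is false
  days until reported between 160 days and 285 days: 221 in [160, 285] is true
Combine:
[1.1.1] false → false (antecedent false ⇒ implication holds) = true
[1.1.2.1] true OR true = true
[1.1.2] NOT true = false
[1.1.3.1.1] true AND true = true
[1.1.3.1] NOT true = false
[1.1.3] NOT false = true
[1.1] exactly-one(true, false, true) = false
[1.2.1.3.1] true AND false = false
[1.2.1.3] NOT false = true
[1.2.1] true AND true AND true = true
[1.2.2] false AND true AND false AND true = false
[1.2] true → false = false
[1] false → false (antecedent false ⇒ implication holds) = true
[root] NOT true = false
Overall: false → denied

Denied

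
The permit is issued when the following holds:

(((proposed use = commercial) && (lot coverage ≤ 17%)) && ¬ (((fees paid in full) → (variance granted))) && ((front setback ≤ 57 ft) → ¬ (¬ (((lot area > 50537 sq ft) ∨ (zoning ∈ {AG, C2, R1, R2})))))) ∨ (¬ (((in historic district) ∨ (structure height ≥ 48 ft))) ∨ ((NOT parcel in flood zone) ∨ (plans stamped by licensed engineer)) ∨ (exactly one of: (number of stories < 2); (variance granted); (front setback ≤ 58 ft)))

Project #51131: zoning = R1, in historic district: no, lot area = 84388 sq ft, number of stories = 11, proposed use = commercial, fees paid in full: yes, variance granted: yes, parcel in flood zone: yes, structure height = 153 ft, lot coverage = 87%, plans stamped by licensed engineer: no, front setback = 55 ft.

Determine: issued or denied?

Atomic conditions:
  proposed use = commercial: commercial == commercial is true
  lot coverage ≤ 17%: 87 ≤ 17 is false
  fees paid in full: yes → true
  variance granted: yes → true
  front setback ≤ 57 ft: 55 ≤ 57 is true
  lot area > 50537 sq ft: 84388 > 50537 is true
  zoning ∈ {AG, C2, R1, R2}: R1 is in the set → true
  in historic district: no → false
  structure height ≥ 48 ft: 153 ≥ 48 is true
  NOT parcel in flood zone: yes → false
  plans stamped by licensed engineer: no → false
  number of stories < 2: 11 < 2 is false
  front setback ≤ 58 ft: 55 ≤ 58 is true
Combine:
[1.1] true AND false = false
[1.2.1] true → true = true
[1.2] NOT true = false
[1.3.2.1.1] true OR true = true
[1.3.2.1] NOT true = false
[1.3.2] NOT false = true
[1.3] true → true = true
[1] false AND false AND true = false
[2.1.1] false OR true = true
[2.1] NOT true = false
[2.2] false OR false = false
[2.3] exactly-one(false, true, true) = false
[2] false OR false OR false = false
[root] false OR false = false
Overall: false → denied

Denied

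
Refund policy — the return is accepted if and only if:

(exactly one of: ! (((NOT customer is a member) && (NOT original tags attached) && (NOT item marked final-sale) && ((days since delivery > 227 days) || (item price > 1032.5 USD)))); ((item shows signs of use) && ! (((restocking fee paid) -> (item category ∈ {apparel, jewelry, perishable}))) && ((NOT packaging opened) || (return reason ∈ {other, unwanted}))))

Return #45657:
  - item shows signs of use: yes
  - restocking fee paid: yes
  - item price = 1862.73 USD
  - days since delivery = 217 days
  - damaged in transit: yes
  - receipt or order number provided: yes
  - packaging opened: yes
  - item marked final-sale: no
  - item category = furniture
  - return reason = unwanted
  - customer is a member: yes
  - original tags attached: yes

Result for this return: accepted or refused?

Refused

Atomic conditions:
  NOT customer is a member: yes → false
  NOT original tags attached: yes → false
  NOT item marked final-sale: no → true
  days since delivery > 227 days: 217 > 227 is false
  item price > 1032.5 USD: 1862.73 > 1032.5 is true
  item shows signs of use: yes → true
  restocking fee paid: yes → true
  item category ∈ {apparel, jewelry, perishable}: furniture is not in the set → false
  NOT packaging opened: yes → false
  return reason ∈ {other, unwanted}: unwanted is in the set → true
Combine:
[1.1.4] false OR true = true
[1.1] false AND false AND true AND true = false
[1] NOT false = true
[2.2.1] true → false = false
[2.2] NOT false = true
[2.3] false OR true = true
[2] true AND true AND true = true
[root] exactly-one(true, true) = false
Overall: false → refused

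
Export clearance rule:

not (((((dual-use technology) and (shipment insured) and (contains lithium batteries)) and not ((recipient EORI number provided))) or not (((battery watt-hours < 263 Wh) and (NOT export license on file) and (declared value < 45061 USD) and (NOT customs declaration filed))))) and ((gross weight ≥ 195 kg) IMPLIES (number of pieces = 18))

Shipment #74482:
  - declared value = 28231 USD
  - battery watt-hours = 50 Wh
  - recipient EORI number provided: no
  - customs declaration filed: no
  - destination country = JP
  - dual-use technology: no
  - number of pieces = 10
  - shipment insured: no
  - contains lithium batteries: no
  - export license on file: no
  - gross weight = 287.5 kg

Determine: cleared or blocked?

Blocked

Atomic conditions:
  dual-use technology: no → false
  shipment insured: no → false
  contains lithium batteries: no → false
  recipient EORI number provided: no → false
  battery watt-hours < 263 Wh: 50 < 263 is true
  NOT export license on file: no → true
  declared value < 45061 USD: 28231 < 45061 is true
  NOT customs declaration filed: no → true
  gross weight ≥ 195 kg: 287.5 ≥ 195 is true
  number of pieces = 18: 10 == 18 is false
Combine:
[1.1.1.1] false AND false AND false = false
[1.1.1.2] NOT false = true
[1.1.1] false AND true = false
[1.1.2.1] true AND true AND true AND true = true
[1.1.2] NOT true = false
[1.1] false OR false = false
[1] NOT false = true
[2] true → false = false
[root] true AND false = false
Overall: false → blocked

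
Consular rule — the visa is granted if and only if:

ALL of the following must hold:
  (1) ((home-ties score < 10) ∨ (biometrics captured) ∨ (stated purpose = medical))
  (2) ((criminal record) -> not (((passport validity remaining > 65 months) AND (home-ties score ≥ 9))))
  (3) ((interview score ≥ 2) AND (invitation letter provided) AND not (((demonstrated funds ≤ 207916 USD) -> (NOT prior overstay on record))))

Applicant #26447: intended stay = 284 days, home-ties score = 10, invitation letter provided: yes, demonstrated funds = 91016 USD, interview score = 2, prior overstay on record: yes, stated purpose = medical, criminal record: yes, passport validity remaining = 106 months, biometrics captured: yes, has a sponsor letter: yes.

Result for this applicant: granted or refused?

Atomic conditions:
  home-ties score < 10: 10 < 10 is false
  biometrics captured: yes → true
  stated purpose = medical: medical == medical is true
  criminal record: yes → true
  passport validity remaining > 65 months: 106 > 65 is true
  home-ties score ≥ 9: 10 ≥ 9 is true
  interview score ≥ 2: 2 ≥ 2 is true
  invitation letter provided: yes → true
  demonstrated funds ≤ 207916 USD: 91016 ≤ 207916 is true
  NOT prior overstay on record: yes → false
Combine:
[1] false OR true OR true = true
[2.2.1] true AND true = true
[2.2] NOT true = false
[2] true → false = false
[3.3.1] true → false = false
[3.3] NOT false = true
[3] true AND true AND true = true
[root] true AND false AND true = false
Overall: false → refused

Refused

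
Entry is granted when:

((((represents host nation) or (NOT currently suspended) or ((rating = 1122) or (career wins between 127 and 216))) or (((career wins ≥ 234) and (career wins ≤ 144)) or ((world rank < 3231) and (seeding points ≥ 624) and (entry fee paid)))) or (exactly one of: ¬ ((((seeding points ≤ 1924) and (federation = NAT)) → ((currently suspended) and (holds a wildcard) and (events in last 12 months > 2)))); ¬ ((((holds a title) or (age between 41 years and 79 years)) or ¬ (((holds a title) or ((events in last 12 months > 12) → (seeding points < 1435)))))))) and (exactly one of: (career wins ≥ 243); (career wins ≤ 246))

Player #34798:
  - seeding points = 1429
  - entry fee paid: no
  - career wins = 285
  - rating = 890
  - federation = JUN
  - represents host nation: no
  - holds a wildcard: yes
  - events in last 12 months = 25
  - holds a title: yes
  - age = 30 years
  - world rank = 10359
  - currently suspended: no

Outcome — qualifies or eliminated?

Qualifies

Atomic conditions:
  represents host nation: no → false
  NOT currently suspended: no → true
  rating = 1122: 890 == 1122 is false
  career wins between 127 and 216: 285 in [127, 216] is false
  career wins ≥ 234: 285 ≥ 234 is true
  career wins ≤ 144: 285 ≤ 144 is false
  world rank < 3231: 10359 < 3231 is false
  seeding points ≥ 624: 1429 ≥ 624 is true
  entry fee paid: no → false
  seeding points ≤ 1924: 1429 ≤ 1924 is true
  federation = NAT: JUN == NAT is false
  currently suspended: no → false
  holds a wildcard: yes → true
  events in last 12 months > 2: 25 > 2 is true
  holds a title: yes → true
  age between 41 years and 79 years: 30 in [41, 79] is false
  events in last 12 months > 12: 25 > 12 is true
  seeding points < 1435: 1429 < 1435 is true
  career wins ≥ 243: 285 ≥ 243 is true
  career wins ≤ 246: 285 ≤ 246 is false
Combine:
[1.1.1.3] false OR false = false
[1.1.1] false OR true OR false = true
[1.1.2.1] true AND false = false
[1.1.2.2] false AND true AND false = false
[1.1.2] false OR false = false
[1.1] true OR false = true
[1.2.1.1.1] true AND false = false
[1.2.1.1.2] false AND true AND true = false
[1.2.1.1] false → false (antecedent false ⇒ implication holds) = true
[1.2.1] NOT true = false
[1.2.2.1.1] true OR false = true
[1.2.2.1.2.1.2] true → true = true
[1.2.2.1.2.1] true OR true = true
[1.2.2.1.2] NOT true = false
[1.2.2.1] true OR false = true
[1.2.2] NOT true = false
[1.2] exactly-one(false, false) = false
[1] true OR false = true
[2] exactly-one(true, false) = true
[root] true AND true = true
Overall: true → qualifies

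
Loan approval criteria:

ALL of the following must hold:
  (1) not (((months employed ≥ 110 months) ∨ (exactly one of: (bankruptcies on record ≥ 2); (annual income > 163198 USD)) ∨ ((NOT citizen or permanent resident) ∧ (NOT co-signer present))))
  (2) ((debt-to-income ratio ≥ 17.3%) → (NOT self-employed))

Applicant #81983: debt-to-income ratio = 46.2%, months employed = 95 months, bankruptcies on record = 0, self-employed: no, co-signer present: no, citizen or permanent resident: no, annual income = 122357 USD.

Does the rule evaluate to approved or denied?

Atomic conditions:
  months employed ≥ 110 months: 95 ≥ 110 is false
  bankruptcies on record ≥ 2: 0 ≥ 2 is false
  annual income > 163198 USD: 122357 > 163198 is false
  NOT citizen or permanent resident: no → true
  NOT co-signer present: no → true
  debt-to-income ratio ≥ 17.3%: 46.2 ≥ 17.3 is true
  NOT self-employed: no → true
Combine:
[1.1.2] exactly-one(false, false) = false
[1.1.3] true AND true = true
[1.1] false OR false OR true = true
[1] NOT true = false
[2] true → true = true
[root] false AND true = false
Overall: false → denied

Denied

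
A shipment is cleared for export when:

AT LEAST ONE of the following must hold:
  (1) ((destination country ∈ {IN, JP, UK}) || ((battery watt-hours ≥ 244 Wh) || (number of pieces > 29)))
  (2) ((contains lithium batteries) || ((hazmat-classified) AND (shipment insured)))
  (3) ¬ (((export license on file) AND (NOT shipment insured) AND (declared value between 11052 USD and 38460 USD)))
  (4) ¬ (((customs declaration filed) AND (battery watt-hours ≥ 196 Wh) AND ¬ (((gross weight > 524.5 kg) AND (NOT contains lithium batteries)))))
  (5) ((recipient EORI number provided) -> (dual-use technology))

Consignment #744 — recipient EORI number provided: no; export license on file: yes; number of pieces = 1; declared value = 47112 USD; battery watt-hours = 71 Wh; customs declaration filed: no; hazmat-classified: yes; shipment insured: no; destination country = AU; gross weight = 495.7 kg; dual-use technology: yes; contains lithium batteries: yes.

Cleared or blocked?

Atomic conditions:
  destination country ∈ {IN, JP, UK}: AU is not in the set → false
  battery watt-hours ≥ 244 Wh: 71 ≥ 244 is false
  number of pieces > 29: 1 > 29 is false
  contains lithium batteries: yes → true
  hazmat-classified: yes → true
  shipment insured: no → false
  export license on file: yes → true
  NOT shipment insured: no → true
  declared value between 11052 USD and 38460 USD: 47112 in [11052, 38460] is false
  customs declaration filed: no → false
  battery watt-hours ≥ 196 Wh: 71 ≥ 196 is false
  gross weight > 524.5 kg: 495.7 > 524.5 is false
  NOT contains lithium batteries: yes → false
  recipient EORI number provided: no → false
  dual-use technology: yes → true
Combine:
[1.2] false OR false = false
[1] false OR false = false
[2.2] true AND false = false
[2] true OR false = true
[3.1] true AND true AND false = false
[3] NOT false = true
[4.1.3.1] false AND false = false
[4.1.3] NOT false = true
[4.1] false AND false AND true = false
[4] NOT false = true
[5] false → true (antecedent false ⇒ implication holds) = true
[root] false OR true OR true OR true OR true = true
Overall: true → cleared

Cleared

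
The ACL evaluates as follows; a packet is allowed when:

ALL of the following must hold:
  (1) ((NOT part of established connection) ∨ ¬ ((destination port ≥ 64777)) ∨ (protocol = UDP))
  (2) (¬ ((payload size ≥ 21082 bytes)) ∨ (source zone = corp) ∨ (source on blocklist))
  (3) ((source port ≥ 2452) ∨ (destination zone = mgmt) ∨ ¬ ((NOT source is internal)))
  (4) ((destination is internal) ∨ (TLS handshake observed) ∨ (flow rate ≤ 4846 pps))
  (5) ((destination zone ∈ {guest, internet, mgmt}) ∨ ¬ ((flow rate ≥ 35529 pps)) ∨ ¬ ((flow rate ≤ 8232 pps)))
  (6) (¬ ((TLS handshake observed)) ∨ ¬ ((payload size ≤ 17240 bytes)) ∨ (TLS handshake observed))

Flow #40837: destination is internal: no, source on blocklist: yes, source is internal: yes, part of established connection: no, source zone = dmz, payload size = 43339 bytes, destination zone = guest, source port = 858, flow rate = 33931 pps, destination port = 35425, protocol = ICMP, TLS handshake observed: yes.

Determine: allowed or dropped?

Allowed

Atomic conditions:
  NOT part of established connection: no → true
  destination port ≥ 64777: 35425 ≥ 64777 is false
  protocol = UDP: ICMP == UDP is false
  payload size ≥ 21082 bytes: 43339 ≥ 21082 is true
  source zone = corp: dmz == corp is false
  source on blocklist: yes → true
  source port ≥ 2452: 858 ≥ 2452 is false
  destination zone = mgmt: guest == mgmt is false
  NOT source is internal: yes → false
  destination is internal: no → false
  TLS handshake observed: yes → true
  flow rate ≤ 4846 pps: 33931 ≤ 4846 is false
  destination zone ∈ {guest, internet, mgmt}: guest is in the set → true
  flow rate ≥ 35529 pps: 33931 ≥ 35529 is false
  flow rate ≤ 8232 pps: 33931 ≤ 8232 is false
  payload size ≤ 17240 bytes: 43339 ≤ 17240 is false
Combine:
[1.2] NOT false = true
[1] true OR true OR false = true
[2.1] NOT true = false
[2] false OR false OR true = true
[3.3] NOT false = true
[3] false OR false OR true = true
[4] false OR true OR false = true
[5.2] NOT false = true
[5.3] NOT false = true
[5] true OR true OR true = true
[6.1] NOT true = false
[6.2] NOT false = true
[6] false OR true OR true = true
[root] true AND true AND true AND true AND true AND true = true
Overall: true → allowed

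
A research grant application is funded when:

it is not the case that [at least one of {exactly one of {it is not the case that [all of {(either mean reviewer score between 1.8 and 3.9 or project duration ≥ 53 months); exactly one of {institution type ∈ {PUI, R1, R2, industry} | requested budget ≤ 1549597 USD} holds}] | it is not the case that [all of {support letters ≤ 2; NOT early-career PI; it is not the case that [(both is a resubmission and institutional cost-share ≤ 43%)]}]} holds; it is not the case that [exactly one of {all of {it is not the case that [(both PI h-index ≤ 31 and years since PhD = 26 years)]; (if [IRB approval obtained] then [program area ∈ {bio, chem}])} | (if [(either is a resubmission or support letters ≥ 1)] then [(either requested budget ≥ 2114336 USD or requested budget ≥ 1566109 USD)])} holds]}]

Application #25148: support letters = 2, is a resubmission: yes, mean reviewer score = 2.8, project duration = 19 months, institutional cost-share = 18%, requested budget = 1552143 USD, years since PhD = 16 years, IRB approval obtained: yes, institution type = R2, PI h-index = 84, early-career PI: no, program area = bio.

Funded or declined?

Atomic conditions:
  mean reviewer score between 1.8 and 3.9: 2.8 in [1.8, 3.9] is true
  project duration ≥ 53 months: 19 ≥ 53 is false
  institution type ∈ {PUI, R1, R2, industry}: R2 is in the set → true
  requested budget ≤ 1549597 USD: 1552143 ≤ 1549597 is false
  support letters ≤ 2: 2 ≤ 2 is true
  NOT early-career PI: no → true
  is a resubmission: yes → true
  institutional cost-share ≤ 43%: 18 ≤ 43 is true
  PI h-index ≤ 31: 84 ≤ 31 is false
  years since PhD = 26 years: 16 == 26 is false
  IRB approval obtained: yes → true
  program area ∈ {bio, chem}: bio is in the set → true
  support letters ≥ 1: 2 ≥ 1 is true
  requested budget ≥ 2114336 USD: 1552143 ≥ 2114336 is false
  requested budget ≥ 1566109 USD: 1552143 ≥ 1566109 is false
Combine:
[1.1.1.1.1] true OR false = true
[1.1.1.1.2] exactly-one(true, false) = true
[1.1.1.1] true AND true = true
[1.1.1] NOT true = false
[1.1.2.1.3.1] true AND true = true
[1.1.2.1.3] NOT true = false
[1.1.2.1] true AND true AND false = false
[1.1.2] NOT false = true
[1.1] exactly-one(false, true) = true
[1.2.1.1.1.1] false AND false = false
[1.2.1.1.1] NOT false = true
[1.2.1.1.2] true → true = true
[1.2.1.1] true AND true = true
[1.2.1.2.1] true OR true = true
[1.2.1.2.2] false OR false = false
[1.2.1.2] true → false = false
[1.2.1] exactly-one(true, false) = true
[1.2] NOT true = false
[1] true OR false = true
[root] NOT true = false
Overall: false → declined

Declined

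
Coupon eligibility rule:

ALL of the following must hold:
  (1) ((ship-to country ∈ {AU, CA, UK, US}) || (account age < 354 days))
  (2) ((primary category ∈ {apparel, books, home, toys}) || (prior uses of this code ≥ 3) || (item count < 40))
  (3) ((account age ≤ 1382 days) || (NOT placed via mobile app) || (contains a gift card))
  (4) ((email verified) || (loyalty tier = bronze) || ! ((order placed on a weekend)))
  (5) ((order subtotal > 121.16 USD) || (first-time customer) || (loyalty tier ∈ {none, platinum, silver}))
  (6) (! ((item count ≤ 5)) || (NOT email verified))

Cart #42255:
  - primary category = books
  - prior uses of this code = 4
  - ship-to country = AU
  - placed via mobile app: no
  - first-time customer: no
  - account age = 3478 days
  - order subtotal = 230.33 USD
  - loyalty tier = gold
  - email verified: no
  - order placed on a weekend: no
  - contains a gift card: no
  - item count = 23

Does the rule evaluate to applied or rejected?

Applied

Atomic conditions:
  ship-to country ∈ {AU, CA, UK, US}: AU is in the set → true
  account age < 354 days: 3478 < 354 is false
  primary category ∈ {apparel, books, home, toys}: books is in the set → true
  prior uses of this code ≥ 3: 4 ≥ 3 is true
  item count < 40: 23 < 40 is true
  account age ≤ 1382 days: 3478 ≤ 1382 is false
  NOT placed via mobile app: no → true
  contains a gift card: no → false
  email verified: no → false
  loyalty tier = bronze: gold == bronze is false
  order placed on a weekend: no → false
  order subtotal > 121.16 USD: 230.33 > 121.16 is true
  first-time customer: no → false
  loyalty tier ∈ {none, platinum, silver}: gold is not in the set → false
  item count ≤ 5: 23 ≤ 5 is false
  NOT email verified: no → true
Combine:
[1] true OR false = true
[2] true OR true OR true = true
[3] false OR true OR false = true
[4.3] NOT false = true
[4] false OR false OR true = true
[5] true OR false OR false = true
[6.1] NOT false = true
[6] true OR true = true
[root] true AND true AND true AND true AND true AND true = true
Overall: true → applied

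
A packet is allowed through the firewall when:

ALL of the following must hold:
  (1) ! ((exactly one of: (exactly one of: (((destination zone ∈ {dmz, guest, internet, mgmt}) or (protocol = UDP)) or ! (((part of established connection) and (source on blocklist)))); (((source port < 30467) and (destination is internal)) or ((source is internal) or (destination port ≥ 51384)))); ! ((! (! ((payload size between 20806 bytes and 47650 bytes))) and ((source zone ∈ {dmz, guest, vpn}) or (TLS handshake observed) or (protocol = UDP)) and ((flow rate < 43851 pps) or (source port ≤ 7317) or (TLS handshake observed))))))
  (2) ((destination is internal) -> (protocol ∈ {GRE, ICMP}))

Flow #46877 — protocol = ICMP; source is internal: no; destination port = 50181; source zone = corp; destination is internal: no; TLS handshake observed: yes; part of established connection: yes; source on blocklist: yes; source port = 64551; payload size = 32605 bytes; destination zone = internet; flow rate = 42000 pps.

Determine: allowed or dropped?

Atomic conditions:
  destination zone ∈ {dmz, guest, internet, mgmt}: internet is in the set → true
  protocol = UDP: ICMP == UDP is false
  part of established connection: yes → true
  source on blocklist: yes → true
  source port < 30467: 64551 < 30467 is false
  destination is internal: no → false
  source is internal: no → false
  destination port ≥ 51384: 50181 ≥ 51384 is false
  payload size between 20806 bytes and 47650 bytes: 32605 in [20806, 47650] is true
  source zone ∈ {dmz, guest, vpn}: corp is not in the set → false
  TLS handshake observed: yes → true
  flow rate < 43851 pps: 42000 < 43851 is true
  source port ≤ 7317: 64551 ≤ 7317 is false
  protocol ∈ {GRE, ICMP}: ICMP is in the set → true
Combine:
[1.1.1.1.1] true OR false = true
[1.1.1.1.2.1] true AND true = true
[1.1.1.1.2] NOT true = false
[1.1.1.1] true OR false = true
[1.1.1.2.1] false AND false = false
[1.1.1.2.2] false OR false = false
[1.1.1.2] false OR false = false
[1.1.1] exactly-one(true, false) = true
[1.1.2.1.1.1] NOT true = false
[1.1.2.1.1] NOT false = true
[1.1.2.1.2] false OR true OR false = true
[1.1.2.1.3] true OR false OR true = true
[1.1.2.1] true AND true AND true = true
[1.1.2] NOT true = false
[1.1] exactly-one(true, false) = true
[1] NOT true = false
[2] false → true (antecedent false ⇒ implication holds) = true
[root] false AND true = false
Overall: false → dropped

Dropped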